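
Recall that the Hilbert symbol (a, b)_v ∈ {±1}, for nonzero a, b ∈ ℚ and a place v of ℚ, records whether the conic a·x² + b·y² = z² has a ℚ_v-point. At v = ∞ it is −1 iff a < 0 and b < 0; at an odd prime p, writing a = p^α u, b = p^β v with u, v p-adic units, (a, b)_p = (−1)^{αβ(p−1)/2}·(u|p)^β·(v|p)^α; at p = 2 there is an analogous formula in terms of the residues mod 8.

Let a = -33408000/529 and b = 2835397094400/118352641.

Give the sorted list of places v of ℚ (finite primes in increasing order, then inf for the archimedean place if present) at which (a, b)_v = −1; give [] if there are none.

(a, b) ≡ (-145, 899) mod (ℚ^×)²; places V = {2, 3, 5, 11, 13, 23, 29, 31, 43, ∞}.
(a,b)_31: α=0, u≡9; β=1, v≡21 (mod 31); (9|31)=+1, (21|31)=-1; sign (−1)^0·+1^1·-1^0 = +1.
(a,b)_43: α=0, u≡29; β=-2, v≡20 (mod 43); (29|43)=-1, (20|43)=-1; sign (−1)^0·-1^-2·-1^0 = +1.
(a,b)_5: α=3, u≡4; β=2, v≡1 (mod 5); (4|5)=+1, (1|5)=+1; sign (−1)^0·+1^2·+1^3 = +1.
(a,b)_29: α=1, u≡16; β=1, v≡3 (mod 29); (16|29)=+1, (3|29)=-1; sign (−1)^0·+1^1·-1^1 = -1.
(a,b)_11: α=0, u≡1; β=-2, v≡2 (mod 11); (1|11)=+1, (2|11)=-1; sign (−1)^0·+1^-2·-1^0 = +1.
(a,b)_3: α=2, u≡2; β=6, v≡2 (mod 3); (2|3)=-1, (2|3)=-1; sign (−1)^0·-1^6·-1^2 = +1.
(a,b)_13: α=0, u≡7; β=2, v≡8 (mod 13); (7|13)=-1, (8|13)=-1; sign (−1)^0·-1^2·-1^0 = +1.
(a,b)_2: α=10, β=10; u≡7, v≡3 (mod 8); ε(u)ε(v)=1·1, αω(v)=10·1, βω(u)=10·0; sum ≡ 1  ⇒  -1.
(a,b)_23: α=-2, u≡6; β=-2, v≡9 (mod 23); (6|23)=+1, (9|23)=+1; sign (−1)^0·+1^-2·+1^-2 = +1.
(a,b)_∞: sgn(-145)=−, sgn(899)=+, so +1.
(-145, 899 / ℚ) ramifies at {2, 29}: a division algebra.

[2, 29]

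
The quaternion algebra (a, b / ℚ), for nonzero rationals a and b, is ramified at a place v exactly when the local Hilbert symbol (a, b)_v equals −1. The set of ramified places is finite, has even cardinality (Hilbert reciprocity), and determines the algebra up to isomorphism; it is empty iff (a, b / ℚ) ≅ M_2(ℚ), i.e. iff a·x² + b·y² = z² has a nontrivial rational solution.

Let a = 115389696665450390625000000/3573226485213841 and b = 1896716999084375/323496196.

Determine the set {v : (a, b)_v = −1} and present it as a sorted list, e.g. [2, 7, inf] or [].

[5, 13]

(a, b) ≡ (392977, 215) mod (ℚ^×)²; places V = {2, 3, 5, 13, 17, 19, 23, 37, 43, ∞}.
(a,b)_23: α=-6, u≡15; β=-4, v≡9 (mod 23); (15|23)=-1, (9|23)=+1; sign (−1)^0·-1^-4·+1^-6 = +1.
(a,b)_17: α=-6, u≡12; β=-2, v≡3 (mod 17); (12|17)=-1, (3|17)=-1; sign (−1)^0·-1^-2·-1^-6 = +1.
(a,b)_37: α=3, u≡18; β=2, v≡1 (mod 37); (18|37)=-1, (1|37)=+1; sign (−1)^0·-1^2·+1^3 = +1.
(a,b)_5: α=14, u≡2; β=5, v≡2 (mod 5); (2|5)=-1, (2|5)=-1; sign (−1)^0·-1^5·-1^14 = -1.
(a,b)_13: α=3, u≡10; β=4, v≡2 (mod 13); (10|13)=+1, (2|13)=-1; sign (−1)^0·+1^4·-1^3 = -1.
(a,b)_2: α=6, β=-2; u≡1, v≡7 (mod 8); ε(u)ε(v)=0·1, αω(v)=6·0, βω(u)=-2·0; sum ≡ 0  ⇒  +1.
(a,b)_43: α=1, u≡6; β=1, v≡2 (mod 43); (6|43)=+1, (2|43)=-1; sign (−1)^1·+1^1·-1^1 = +1.
(a,b)_∞: sgn(392977)=+, sgn(215)=+, so +1.
(a,b)_3: α=2, u≡1; β=0, v≡2 (mod 3); (1|3)=+1, (2|3)=-1; sign (−1)^0·+1^0·-1^2 = +1.
(a,b)_19: α=3, u≡9; β=2, v≡6 (mod 19); (9|19)=+1, (6|19)=+1; sign (−1)^0·+1^2·+1^3 = +1.
(392977, 215 / ℚ) ramifies at {5, 13}: a division algebra.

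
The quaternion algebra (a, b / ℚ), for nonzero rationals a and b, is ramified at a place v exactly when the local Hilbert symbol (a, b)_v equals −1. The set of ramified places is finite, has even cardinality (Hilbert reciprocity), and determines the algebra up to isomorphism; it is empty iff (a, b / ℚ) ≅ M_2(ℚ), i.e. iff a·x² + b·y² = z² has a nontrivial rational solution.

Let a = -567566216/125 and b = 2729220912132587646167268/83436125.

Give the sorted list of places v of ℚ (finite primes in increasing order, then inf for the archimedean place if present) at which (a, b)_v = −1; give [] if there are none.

Mod squares: a ≡ -27370, b ≡ 85. Check v ∈ {∞, 2, 3, 5, 7, 17, 19, 23, 29, 37, 43}.
v=5: a=5^-3·(≡4), b=5^-3·(≡2) mod 5; (4|5)=+1, (2|5)=-1; (−1)^{-3·-3·2}·(+1)^-3·(-1)^-3 = -1.
v=2: v_2(a)=3, v_2(b)=2; units ≡ 3, 5 (mod 8); ε·ε+αω+βω = 1·0+3·1+2·1 ≡ 1  ⇒  (a,b)_2 = -1.
v=37: a=37^0·(≡12), b=37^2·(≡11) mod 37; (12|37)=+1, (11|37)=+1; (−1)^{0·2·18}·(+1)^2·(+1)^0 = +1.
v=17: a=17^1·(≡3), b=17^1·(≡7) mod 17; (3|17)=-1, (7|17)=-1; (−1)^{1·1·8}·(-1)^1·(-1)^1 = +1.
v=3: a=3^0·(≡2), b=3^2·(≡1) mod 3; (2|3)=-1, (1|3)=+1; (−1)^{0·2·1}·(-1)^2·(+1)^0 = +1.
v=23: a=23^3·(≡18), b=23^4·(≡12) mod 23; (18|23)=+1, (12|23)=+1; (−1)^{3·4·11}·(+1)^4·(+1)^3 = +1.
v=7: a=7^3·(≡3), b=7^12·(≡1) mod 7; (3|7)=-1, (1|7)=+1; (−1)^{3·12·3}·(-1)^12·(+1)^3 = +1.
v=19: a=19^0·(≡5), b=19^-2·(≡1) mod 19; (5|19)=+1, (1|19)=+1; (−1)^{0·-2·9}·(+1)^-2·(+1)^0 = +1.
v=29: a=29^0·(≡7), b=29^2·(≡14) mod 29; (7|29)=+1, (14|29)=-1; (−1)^{0·2·14}·(+1)^2·(-1)^0 = +1.
v=43: a=43^0·(≡25), b=43^-2·(≡22) mod 43; (25|43)=+1, (22|43)=-1; (−1)^{0·-2·21}·(+1)^-2·(-1)^0 = +1.
v=∞: -27370 < 0 and 85 > 0  ⇒  (a,b)_∞ = +1.
Ram(-27370, 85) = {2, 5}; no ℚ_2-point on the conic.

[2, 5]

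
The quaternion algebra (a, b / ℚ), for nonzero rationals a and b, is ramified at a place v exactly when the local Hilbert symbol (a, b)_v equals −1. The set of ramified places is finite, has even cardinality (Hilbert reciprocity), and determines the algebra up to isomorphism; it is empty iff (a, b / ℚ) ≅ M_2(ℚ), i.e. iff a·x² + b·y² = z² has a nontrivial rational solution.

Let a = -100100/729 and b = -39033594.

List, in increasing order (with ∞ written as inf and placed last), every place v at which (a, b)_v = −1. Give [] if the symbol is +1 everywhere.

[2, 13, 29, 37, 47, inf]

(a, b) ≡ (-1001, -4337066) mod (ℚ^×)²; places V = {2, 3, 5, 7, 11, 13, 29, 37, 43, 47, ∞}.
(a,b)_3: α=-6, u≡1; β=2, v≡1 (mod 3); (1|3)=+1, (1|3)=+1; sign (−1)^0·+1^2·+1^-6 = +1.
(a,b)_7: α=1, u≡1; β=0, v≡2 (mod 7); (1|7)=+1, (2|7)=+1; sign (−1)^0·+1^0·+1^1 = +1.
(a,b)_11: α=1, u≡10; β=0, v≡5 (mod 11); (10|11)=-1, (5|11)=+1; sign (−1)^0·-1^0·+1^1 = +1.
(a,b)_43: α=0, u≡41; β=1, v≡15 (mod 43); (41|43)=+1, (15|43)=+1; sign (−1)^0·+1^1·+1^0 = +1.
(a,b)_29: α=0, u≡2; β=1, v≡20 (mod 29); (2|29)=-1, (20|29)=+1; sign (−1)^0·-1^1·+1^0 = -1.
(a,b)_2: α=2, β=1; u≡7, v≡3 (mod 8); ε(u)ε(v)=1·1, αω(v)=2·1, βω(u)=1·0; sum ≡ 1  ⇒  -1.
(a,b)_∞: sgn(-1001)=−, sgn(-4337066)=−, so -1.
(a,b)_5: α=2, u≡4; β=0, v≡1 (mod 5); (4|5)=+1, (1|5)=+1; sign (−1)^0·+1^0·+1^2 = +1.
(a,b)_37: α=0, u≡35; β=1, v≡19 (mod 37); (35|37)=-1, (19|37)=-1; sign (−1)^0·-1^1·-1^0 = -1.
(a,b)_47: α=0, u≡20; β=1, v≡35 (mod 47); (20|47)=-1, (35|47)=-1; sign (−1)^0·-1^1·-1^0 = -1.
(a,b)_13: α=1, u≡9; β=0, v≡11 (mod 13); (9|13)=+1, (11|13)=-1; sign (−1)^0·+1^0·-1^1 = -1.
(-1001, -4337066 / ℚ) ramifies at {2, 13, 29, 37, 47, ∞}: a division algebra.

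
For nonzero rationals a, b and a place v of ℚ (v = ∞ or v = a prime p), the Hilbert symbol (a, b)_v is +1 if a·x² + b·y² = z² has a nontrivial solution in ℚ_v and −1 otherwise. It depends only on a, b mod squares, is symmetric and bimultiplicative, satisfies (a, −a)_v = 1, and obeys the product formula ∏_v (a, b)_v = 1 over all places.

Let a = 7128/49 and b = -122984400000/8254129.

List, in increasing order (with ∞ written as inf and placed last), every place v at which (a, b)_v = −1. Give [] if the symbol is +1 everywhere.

[5, 11]

Mod squares: a ≡ 22, b ≡ -210. Check v ∈ {∞, 2, 3, 5, 7, 11, 13, 17}.
v=5: a=5^0·(≡2), b=5^5·(≡3) mod 5; (2|5)=-1, (3|5)=-1; (−1)^{0·5·2}·(-1)^5·(-1)^0 = -1.
v=3: a=3^4·(≡1), b=3^1·(≡2) mod 3; (1|3)=+1, (2|3)=-1; (−1)^{4·1·1}·(+1)^1·(-1)^4 = +1.
v=17: a=17^0·(≡6), b=17^-2·(≡7) mod 17; (6|17)=-1, (7|17)=-1; (−1)^{0·-2·8}·(-1)^-2·(-1)^0 = +1.
v=13: a=13^0·(≡3), b=13^-4·(≡2) mod 13; (3|13)=+1, (2|13)=-1; (−1)^{0·-4·6}·(+1)^-4·(-1)^0 = +1.
v=7: a=7^-2·(≡2), b=7^1·(≡6) mod 7; (2|7)=+1, (6|7)=-1; (−1)^{-2·1·3}·(+1)^1·(-1)^-2 = +1.
v=2: v_2(a)=3, v_2(b)=7; units ≡ 3, 7 (mod 8); ε·ε+αω+βω = 1·1+3·0+7·1 ≡ 0  ⇒  (a,b)_2 = +1.
v=∞: 22 > 0 and -210 < 0  ⇒  (a,b)_∞ = +1.
v=11: a=11^1·(≡2), b=11^4·(≡10) mod 11; (2|11)=-1, (10|11)=-1; (−1)^{1·4·5}·(-1)^4·(-1)^1 = -1.
|Ram(22, -210)| = 2, even; anisotropic at {5, 11}.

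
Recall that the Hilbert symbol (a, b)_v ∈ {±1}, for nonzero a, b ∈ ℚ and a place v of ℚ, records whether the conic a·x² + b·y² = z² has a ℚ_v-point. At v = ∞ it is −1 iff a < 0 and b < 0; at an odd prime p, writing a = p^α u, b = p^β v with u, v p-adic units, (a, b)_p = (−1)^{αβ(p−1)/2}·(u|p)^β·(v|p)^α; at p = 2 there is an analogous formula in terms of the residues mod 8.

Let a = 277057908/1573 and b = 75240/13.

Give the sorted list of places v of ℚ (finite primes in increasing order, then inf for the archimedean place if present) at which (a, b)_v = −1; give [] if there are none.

[3, 23]

Mod squares: a ≡ 15249, b ≡ 27170. Check v ∈ {∞, 2, 3, 5, 11, 13, 17, 19, 23}.
v=23: a=23^1·(≡5), b=23^0·(≡20) mod 23; (5|23)=-1, (20|23)=-1; (−1)^{1·0·11}·(-1)^0·(-1)^1 = -1.
v=11: a=11^-2·(≡3), b=11^1·(≡10) mod 11; (3|11)=+1, (10|11)=-1; (−1)^{-2·1·5}·(+1)^1·(-1)^-2 = +1.
v=3: a=3^11·(≡1), b=3^2·(≡2) mod 3; (1|3)=+1, (2|3)=-1; (−1)^{11·2·1}·(+1)^2·(-1)^11 = -1.
v=∞: 15249 > 0 and 27170 > 0  ⇒  (a,b)_∞ = +1.
v=19: a=19^0·(≡4), b=19^1·(≡5) mod 19; (4|19)=+1, (5|19)=+1; (−1)^{0·1·9}·(+1)^1·(+1)^0 = +1.
v=13: a=13^-1·(≡9), b=13^-1·(≡9) mod 13; (9|13)=+1, (9|13)=+1; (−1)^{-1·-1·6}·(+1)^-1·(+1)^-1 = +1.
v=17: a=17^1·(≡13), b=17^0·(≡9) mod 17; (13|17)=+1, (9|17)=+1; (−1)^{1·0·8}·(+1)^0·(+1)^1 = +1.
v=2: v_2(a)=2, v_2(b)=3; units ≡ 1, 1 (mod 8); ε·ε+αω+βω = 0·0+2·0+3·0 ≡ 0  ⇒  (a,b)_2 = +1.
v=5: a=5^0·(≡1), b=5^1·(≡1) mod 5; (1|5)=+1, (1|5)=+1; (−1)^{0·1·2}·(+1)^1·(+1)^0 = +1.
(15249, 27170 / ℚ) ramifies at {3, 23}: a division algebra.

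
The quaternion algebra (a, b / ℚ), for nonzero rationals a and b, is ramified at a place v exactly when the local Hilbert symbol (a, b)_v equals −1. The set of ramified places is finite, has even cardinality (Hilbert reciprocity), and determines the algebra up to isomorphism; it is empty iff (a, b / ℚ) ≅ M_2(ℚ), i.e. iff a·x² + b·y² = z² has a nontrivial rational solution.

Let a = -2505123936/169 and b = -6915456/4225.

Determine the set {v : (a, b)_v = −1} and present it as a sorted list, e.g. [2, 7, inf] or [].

(a, b) ≡ (-406, -1334) mod (ℚ^×)²; places V = {2, 3, 5, 7, 13, 23, 29, ∞}.
(a,b)_7: α=1, u≡5; β=0, v≡3 (mod 7); (5|7)=-1, (3|7)=-1; sign (−1)^0·-1^0·-1^1 = -1.
(a,b)_23: α=2, u≡3; β=1, v≡22 (mod 23); (3|23)=+1, (22|23)=-1; sign (−1)^0·+1^1·-1^2 = +1.
(a,b)_∞: sgn(-406)=−, sgn(-1334)=−, so -1.
(a,b)_2: α=5, β=7; u≡5, v≡5 (mod 8); ε(u)ε(v)=0·0, αω(v)=5·1, βω(u)=7·1; sum ≡ 0  ⇒  +1.
(a,b)_13: α=-2, u≡10; β=-2, v≡2 (mod 13); (10|13)=+1, (2|13)=-1; sign (−1)^0·+1^-2·-1^-2 = +1.
(a,b)_29: α=1, u≡19; β=1, v≡19 (mod 29); (19|29)=-1, (19|29)=-1; sign (−1)^0·-1^1·-1^1 = +1.
(a,b)_3: α=6, u≡2; β=4, v≡1 (mod 3); (2|3)=-1, (1|3)=+1; sign (−1)^0·-1^4·+1^6 = +1.
(a,b)_5: α=0, u≡1; β=-2, v≡1 (mod 5); (1|5)=+1, (1|5)=+1; sign (−1)^0·+1^-2·+1^0 = +1.
Ram(-406, -1334) = {7, ∞}; no ℚ_7-point on the conic.

[7, inf]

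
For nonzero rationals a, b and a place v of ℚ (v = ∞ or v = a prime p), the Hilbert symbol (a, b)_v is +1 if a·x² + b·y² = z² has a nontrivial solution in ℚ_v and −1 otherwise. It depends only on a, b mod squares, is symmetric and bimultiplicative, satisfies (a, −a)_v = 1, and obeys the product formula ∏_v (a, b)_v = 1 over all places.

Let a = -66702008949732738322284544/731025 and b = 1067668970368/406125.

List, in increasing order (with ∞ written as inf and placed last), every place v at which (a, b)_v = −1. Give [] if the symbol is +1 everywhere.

Mod squares: a ≡ -9889, b ≡ 513590. Check v ∈ {∞, 2, 3, 5, 7, 11, 13, 19, 23, 29, 31}.
v=2: v_2(a)=14, v_2(b)=7; units ≡ 7, 3 (mod 8); ε·ε+αω+βω = 1·1+14·1+7·0 ≡ 1  ⇒  (a,b)_2 = -1.
v=7: a=7^2·(≡4), b=7^1·(≡3) mod 7; (4|7)=+1, (3|7)=-1; (−1)^{2·1·3}·(+1)^1·(-1)^2 = +1.
v=13: a=13^2·(≡1), b=13^2·(≡1) mod 13; (1|13)=+1, (1|13)=+1; (−1)^{2·2·6}·(+1)^2·(+1)^2 = +1.
v=19: a=19^-2·(≡2), b=19^-2·(≡17) mod 19; (2|19)=-1, (17|19)=+1; (−1)^{-2·-2·9}·(-1)^-2·(+1)^-2 = +1.
v=23: a=23^2·(≡9), b=23^1·(≡21) mod 23; (9|23)=+1, (21|23)=-1; (−1)^{2·1·11}·(+1)^1·(-1)^2 = +1.
v=3: a=3^-4·(≡2), b=3^-2·(≡2) mod 3; (2|3)=-1, (2|3)=-1; (−1)^{-4·-2·1}·(-1)^-2·(-1)^-4 = +1.
v=29: a=29^3·(≡28), b=29^1·(≡24) mod 29; (28|29)=+1, (24|29)=+1; (−1)^{3·1·14}·(+1)^1·(+1)^3 = +1.
v=11: a=11^3·(≡1), b=11^1·(≡2) mod 11; (1|11)=+1, (2|11)=-1; (−1)^{3·1·5}·(+1)^1·(-1)^3 = +1.
v=5: a=5^-2·(≡1), b=5^-3·(≡2) mod 5; (1|5)=+1, (2|5)=-1; (−1)^{-2·-3·2}·(+1)^-3·(-1)^-2 = +1.
v=31: a=31^5·(≡22), b=31^2·(≡23) mod 31; (22|31)=-1, (23|31)=-1; (−1)^{5·2·15}·(-1)^2·(-1)^5 = -1.
v=∞: -9889 < 0 and 513590 > 0  ⇒  (a,b)_∞ = +1.
Ram(-9889, 513590) = {2, 31}; no ℚ_2-point on the conic.

[2, 31]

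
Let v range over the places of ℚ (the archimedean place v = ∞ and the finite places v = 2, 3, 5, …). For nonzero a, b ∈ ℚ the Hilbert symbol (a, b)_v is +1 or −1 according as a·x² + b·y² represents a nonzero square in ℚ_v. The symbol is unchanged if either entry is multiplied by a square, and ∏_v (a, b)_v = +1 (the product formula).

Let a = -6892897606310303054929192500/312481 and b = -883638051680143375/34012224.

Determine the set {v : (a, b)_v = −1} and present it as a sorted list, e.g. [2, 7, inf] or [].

[5, 11, 17, inf]

(a, b) ≡ (-6293, -150535) mod (ℚ^×)²; places V = {2, 3, 5, 7, 11, 13, 17, 23, 29, 31, 43, ∞}.
(a,b)_17: α=2, u≡11; β=1, v≡2 (mod 17); (11|17)=-1, (2|17)=+1; sign (−1)^0·-1^1·+1^2 = -1.
(a,b)_5: α=4, u≡2; β=3, v≡2 (mod 5); (2|5)=-1, (2|5)=-1; sign (−1)^0·-1^3·-1^4 = -1.
(a,b)_31: α=3, u≡25; β=2, v≡1 (mod 31); (25|31)=+1, (1|31)=+1; sign (−1)^0·+1^2·+1^3 = +1.
(a,b)_∞: sgn(-6293)=−, sgn(-150535)=−, so -1.
(a,b)_29: α=3, u≡10; β=2, v≡20 (mod 29); (10|29)=-1, (20|29)=+1; sign (−1)^0·-1^2·+1^3 = +1.
(a,b)_2: α=2, β=-6; u≡3, v≡1 (mod 8); ε(u)ε(v)=1·0, αω(v)=2·0, βω(u)=-6·1; sum ≡ 0  ⇒  +1.
(a,b)_3: α=2, u≡1; β=-12, v≡2 (mod 3); (1|3)=+1, (2|3)=-1; sign (−1)^0·+1^-12·-1^2 = +1.
(a,b)_11: α=6, u≡8; β=3, v≡10 (mod 11); (8|11)=-1, (10|11)=-1; sign (−1)^0·-1^3·-1^6 = -1.
(a,b)_13: α=-2, u≡12; β=0, v≡5 (mod 13); (12|13)=+1, (5|13)=-1; sign (−1)^0·+1^0·-1^-2 = +1.
(a,b)_7: α=7, u≡4; β=5, v≡5 (mod 7); (4|7)=+1, (5|7)=-1; sign (−1)^1·+1^5·-1^7 = +1.
(a,b)_43: α=-2, u≡29; β=0, v≡12 (mod 43); (29|43)=-1, (12|43)=-1; sign (−1)^0·-1^0·-1^-2 = +1.
(a,b)_23: α=0, u≡1; β=1, v≡11 (mod 23); (1|23)=+1, (11|23)=-1; sign (−1)^0·+1^1·-1^0 = +1.
Ram(-6293, -150535) = {5, 11, 17, ∞}; no ℚ_5-point on the conic.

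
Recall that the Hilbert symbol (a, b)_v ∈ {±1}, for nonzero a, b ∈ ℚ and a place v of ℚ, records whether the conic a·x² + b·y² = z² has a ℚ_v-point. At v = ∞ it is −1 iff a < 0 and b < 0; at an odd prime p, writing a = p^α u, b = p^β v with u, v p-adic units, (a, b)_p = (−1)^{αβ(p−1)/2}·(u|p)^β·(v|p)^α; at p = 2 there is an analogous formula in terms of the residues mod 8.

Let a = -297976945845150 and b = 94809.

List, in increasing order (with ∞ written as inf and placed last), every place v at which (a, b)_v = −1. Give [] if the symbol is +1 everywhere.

[13, 17]

(a, b) ≡ (-1326, 561) mod (ℚ^×)²; places V = {2, 3, 5, 11, 13, 17, ∞}.
(a,b)_2: α=1, β=0; u≡1, v≡1 (mod 8); ε(u)ε(v)=0·0, αω(v)=1·0, βω(u)=0·0; sum ≡ 0  ⇒  +1.
(a,b)_∞: sgn(-1326)=−, sgn(561)=+, so +1.
(a,b)_17: α=3, u≡5; β=1, v≡1 (mod 17); (5|17)=-1, (1|17)=+1; sign (−1)^0·-1^1·+1^3 = -1.
(a,b)_13: α=5, u≡5; β=2, v≡2 (mod 13); (5|13)=-1, (2|13)=-1; sign (−1)^0·-1^2·-1^5 = -1.
(a,b)_3: α=3, u≡2; β=1, v≡1 (mod 3); (2|3)=-1, (1|3)=+1; sign (−1)^1·-1^1·+1^3 = +1.
(a,b)_5: α=2, u≡4; β=0, v≡4 (mod 5); (4|5)=+1, (4|5)=+1; sign (−1)^0·+1^0·+1^2 = +1.
(a,b)_11: α=2, u≡1; β=1, v≡6 (mod 11); (1|11)=+1, (6|11)=-1; sign (−1)^0·+1^1·-1^2 = +1.
|Ram(-1326, 561)| = 2, even; anisotropic at {13, 17}.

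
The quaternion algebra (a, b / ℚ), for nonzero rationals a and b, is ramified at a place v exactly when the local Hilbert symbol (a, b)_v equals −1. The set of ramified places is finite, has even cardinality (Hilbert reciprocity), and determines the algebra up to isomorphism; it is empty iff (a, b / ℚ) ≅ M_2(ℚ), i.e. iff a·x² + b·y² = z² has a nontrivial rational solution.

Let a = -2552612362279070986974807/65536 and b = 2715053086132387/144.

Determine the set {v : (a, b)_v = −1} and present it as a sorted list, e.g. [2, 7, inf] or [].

Mod squares: a ≡ -1007, b ≡ 323323. Check v ∈ {∞, 2, 3, 7, 11, 13, 17, 19, 53}.
v=∞: -1007 < 0 and 323323 > 0  ⇒  (a,b)_∞ = +1.
v=7: a=7^4·(≡2), b=7^3·(≡6) mod 7; (2|7)=+1, (6|7)=-1; (−1)^{4·3·3}·(+1)^3·(-1)^4 = +1.
v=19: a=19^5·(≡11), b=19^3·(≡15) mod 19; (11|19)=+1, (15|19)=-1; (−1)^{5·3·9}·(+1)^3·(-1)^5 = +1.
v=17: a=17^2·(≡15), b=17^1·(≡1) mod 17; (15|17)=+1, (1|17)=+1; (−1)^{2·1·8}·(+1)^1·(+1)^2 = +1.
v=2: v_2(a)=-16, v_2(b)=-4; units ≡ 1, 3 (mod 8); ε·ε+αω+βω = 0·1+-16·1+-4·0 ≡ 0  ⇒  (a,b)_2 = +1.
v=11: a=11^0·(≡1), b=11^1·(≡5) mod 11; (1|11)=+1, (5|11)=+1; (−1)^{0·1·5}·(+1)^1·(+1)^0 = +1.
v=3: a=3^10·(≡1), b=3^-2·(≡1) mod 3; (1|3)=+1, (1|3)=+1; (−1)^{10·-2·1}·(+1)^-2·(+1)^10 = +1.
v=13: a=13^2·(≡11), b=13^3·(≡5) mod 13; (11|13)=-1, (5|13)=-1; (−1)^{2·3·6}·(-1)^3·(-1)^2 = -1.
v=53: a=53^3·(≡48), b=53^2·(≡5) mod 53; (48|53)=-1, (5|53)=-1; (−1)^{3·2·26}·(-1)^2·(-1)^3 = -1.
|Ram(-1007, 323323)| = 2, even; anisotropic at {13, 53}.

[13, 53]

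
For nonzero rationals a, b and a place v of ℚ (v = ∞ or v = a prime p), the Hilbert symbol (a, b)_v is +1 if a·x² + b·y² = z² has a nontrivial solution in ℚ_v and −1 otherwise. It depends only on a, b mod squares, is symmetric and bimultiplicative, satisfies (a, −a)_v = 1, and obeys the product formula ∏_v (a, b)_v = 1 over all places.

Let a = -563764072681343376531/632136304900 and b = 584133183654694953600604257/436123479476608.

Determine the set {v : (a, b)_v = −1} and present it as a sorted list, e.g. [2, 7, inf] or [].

(a, b) ≡ (-19, 23606) mod (ℚ^×)²; places V = {2, 3, 5, 7, 11, 13, 17, 19, 29, 31, 37, 43, ∞}.
(a,b)_37: α=2, u≡13; β=3, v≡30 (mod 37); (13|37)=-1, (30|37)=+1; sign (−1)^0·-1^3·+1^2 = -1.
(a,b)_19: α=3, u≡18; β=4, v≡15 (mod 19); (18|19)=-1, (15|19)=-1; sign (−1)^0·-1^4·-1^3 = -1.
(a,b)_13: α=4, u≡6; β=6, v≡5 (mod 13); (6|13)=-1, (5|13)=-1; sign (−1)^0·-1^6·-1^4 = +1.
(a,b)_3: α=2, u≡2; β=2, v≡2 (mod 3); (2|3)=-1, (2|3)=-1; sign (−1)^0·-1^2·-1^2 = +1.
(a,b)_7: α=0, u≡2; β=-2, v≡2 (mod 7); (2|7)=+1, (2|7)=+1; sign (−1)^0·+1^-2·+1^0 = +1.
(a,b)_5: α=-2, u≡4; β=0, v≡4 (mod 5); (4|5)=+1, (4|5)=+1; sign (−1)^0·+1^0·+1^-2 = +1.
(a,b)_43: α=-6, u≡25; β=-6, v≡5 (mod 43); (25|43)=+1, (5|43)=-1; sign (−1)^0·+1^-6·-1^-6 = +1.
(a,b)_11: α=0, u≡4; β=-1, v≡9 (mod 11); (4|11)=+1, (9|11)=+1; sign (−1)^0·+1^-1·+1^0 = +1.
(a,b)_∞: sgn(-19)=−, sgn(23606)=+, so +1.
(a,b)_29: α=2, u≡17; β=3, v≡2 (mod 29); (17|29)=-1, (2|29)=-1; sign (−1)^0·-1^3·-1^2 = -1.
(a,b)_2: α=-2, β=-7; u≡5, v≡3 (mod 8); ε(u)ε(v)=0·1, αω(v)=-2·1, βω(u)=-7·1; sum ≡ 1  ⇒  -1.
(a,b)_31: α=2, u≡24; β=0, v≡27 (mod 31); (24|31)=-1, (27|31)=-1; sign (−1)^0·-1^0·-1^2 = +1.
(a,b)_17: α=2, u≡1; β=4, v≡3 (mod 17); (1|17)=+1, (3|17)=-1; sign (−1)^0·+1^4·-1^2 = +1.
(-19, 23606 / ℚ) ramifies at {2, 19, 29, 37}: a division algebra.

[2, 19, 29, 37]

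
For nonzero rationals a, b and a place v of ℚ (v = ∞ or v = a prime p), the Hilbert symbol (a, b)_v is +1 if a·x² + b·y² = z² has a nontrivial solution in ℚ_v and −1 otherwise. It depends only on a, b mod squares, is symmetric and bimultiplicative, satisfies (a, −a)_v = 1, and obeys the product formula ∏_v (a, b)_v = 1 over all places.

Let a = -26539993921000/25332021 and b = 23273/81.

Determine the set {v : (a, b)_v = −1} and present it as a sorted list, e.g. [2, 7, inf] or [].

[3, 5, 11, 17]

(a, b) ≡ (-4290, 17) mod (ℚ^×)²; places V = {2, 3, 5, 7, 11, 13, 17, 37, ∞}.
(a,b)_2: α=3, β=0; u≡7, v≡1 (mod 8); ε(u)ε(v)=1·0, αω(v)=3·0, βω(u)=0·0; sum ≡ 0  ⇒  +1.
(a,b)_7: α=2, u≡4; β=0, v≡3 (mod 7); (4|7)=+1, (3|7)=-1; sign (−1)^0·+1^0·-1^2 = +1.
(a,b)_13: α=-1, u≡8; β=0, v≡1 (mod 13); (8|13)=-1, (1|13)=+1; sign (−1)^0·-1^0·+1^-1 = +1.
(a,b)_5: α=3, u≡2; β=0, v≡3 (mod 5); (2|5)=-1, (3|5)=-1; sign (−1)^0·-1^0·-1^3 = -1.
(a,b)_17: α=2, u≡5; β=1, v≡2 (mod 17); (5|17)=-1, (2|17)=+1; sign (−1)^0·-1^1·+1^2 = -1.
(a,b)_11: α=-1, u≡2; β=0, v≡2 (mod 11); (2|11)=-1, (2|11)=-1; sign (−1)^0·-1^0·-1^-1 = -1.
(a,b)_∞: sgn(-4290)=−, sgn(17)=+, so +1.
(a,b)_37: α=4, u≡29; β=2, v≡13 (mod 37); (29|37)=-1, (13|37)=-1; sign (−1)^0·-1^2·-1^4 = +1.
(a,b)_3: α=-11, u≡1; β=-4, v≡2 (mod 3); (1|3)=+1, (2|3)=-1; sign (−1)^0·+1^-4·-1^-11 = -1.
|Ram(-4290, 17)| = 4, even; anisotropic at {3, 5, 11, 17}.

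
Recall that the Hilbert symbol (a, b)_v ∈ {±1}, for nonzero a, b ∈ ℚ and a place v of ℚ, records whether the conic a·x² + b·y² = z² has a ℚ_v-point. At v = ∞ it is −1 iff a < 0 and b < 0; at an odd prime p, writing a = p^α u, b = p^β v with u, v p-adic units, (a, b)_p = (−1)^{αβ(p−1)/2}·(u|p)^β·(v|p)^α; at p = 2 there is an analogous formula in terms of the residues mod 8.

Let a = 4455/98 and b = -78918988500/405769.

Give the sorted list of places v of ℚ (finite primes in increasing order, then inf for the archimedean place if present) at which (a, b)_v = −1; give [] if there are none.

[3, 11]

Mod squares: a ≡ 110, b ≡ -165. Check v ∈ {∞, 2, 3, 5, 7, 11, 13}.
v=2: v_2(a)=-1, v_2(b)=2; units ≡ 7, 3 (mod 8); ε·ε+αω+βω = 1·1+-1·1+2·0 ≡ 0  ⇒  (a,b)_2 = +1.
v=7: a=7^-2·(≡5), b=7^-4·(≡5) mod 7; (5|7)=-1, (5|7)=-1; (−1)^{-2·-4·3}·(-1)^-4·(-1)^-2 = +1.
v=5: a=5^1·(≡2), b=5^3·(≡3) mod 5; (2|5)=-1, (3|5)=-1; (−1)^{1·3·2}·(-1)^3·(-1)^1 = +1.
v=11: a=11^1·(≡2), b=11^1·(≡6) mod 11; (2|11)=-1, (6|11)=-1; (−1)^{1·1·5}·(-1)^1·(-1)^1 = -1.
v=∞: 110 > 0 and -165 < 0  ⇒  (a,b)_∞ = +1.
v=3: a=3^4·(≡2), b=3^15·(≡2) mod 3; (2|3)=-1, (2|3)=-1; (−1)^{4·15·1}·(-1)^15·(-1)^4 = -1.
v=13: a=13^0·(≡5), b=13^-2·(≡10) mod 13; (5|13)=-1, (10|13)=+1; (−1)^{0·-2·6}·(-1)^-2·(+1)^0 = +1.
Ram(110, -165) = {3, 11}; no ℚ_3-point on the conic.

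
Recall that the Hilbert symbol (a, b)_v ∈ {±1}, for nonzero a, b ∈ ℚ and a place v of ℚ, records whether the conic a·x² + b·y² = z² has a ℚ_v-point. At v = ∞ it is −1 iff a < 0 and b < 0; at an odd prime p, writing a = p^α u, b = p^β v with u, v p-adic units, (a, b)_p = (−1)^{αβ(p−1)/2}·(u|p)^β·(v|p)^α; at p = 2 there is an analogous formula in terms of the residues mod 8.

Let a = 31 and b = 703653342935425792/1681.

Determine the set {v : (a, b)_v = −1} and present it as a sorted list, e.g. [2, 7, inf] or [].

[2, 7, 13, 17, 19, 29]

Mod squares: a ≡ 31, b ≡ 26424307. Check v ∈ {∞, 2, 7, 13, 17, 19, 29, 31, 41, 47}.
v=∞: 31 > 0 and 26424307 > 0  ⇒  (a,b)_∞ = +1.
v=31: a=31^1·(≡1), b=31^3·(≡15) mod 31; (1|31)=+1, (15|31)=-1; (−1)^{1·3·15}·(+1)^3·(-1)^1 = +1.
v=29: a=29^0·(≡2), b=29^1·(≡26) mod 29; (2|29)=-1, (26|29)=-1; (−1)^{0·1·14}·(-1)^1·(-1)^0 = -1.
v=47: a=47^0·(≡31), b=47^2·(≡14) mod 47; (31|47)=-1, (14|47)=+1; (−1)^{0·2·23}·(-1)^2·(+1)^0 = +1.
v=41: a=41^0·(≡31), b=41^-2·(≡28) mod 41; (31|41)=+1, (28|41)=-1; (−1)^{0·-2·20}·(+1)^-2·(-1)^0 = +1.
v=19: a=19^0·(≡12), b=19^1·(≡8) mod 19; (12|19)=-1, (8|19)=-1; (−1)^{0·1·9}·(-1)^1·(-1)^0 = -1.
v=13: a=13^0·(≡5), b=13^1·(≡7) mod 13; (5|13)=-1, (7|13)=-1; (−1)^{0·1·6}·(-1)^1·(-1)^0 = -1.
v=2: v_2(a)=0, v_2(b)=8; units ≡ 7, 3 (mod 8); ε·ε+αω+βω = 1·1+0·1+8·0 ≡ 1  ⇒  (a,b)_2 = -1.
v=7: a=7^0·(≡3), b=7^3·(≡2) mod 7; (3|7)=-1, (2|7)=+1; (−1)^{0·3·3}·(-1)^3·(+1)^0 = -1.
v=17: a=17^0·(≡14), b=17^1·(≡12) mod 17; (14|17)=-1, (12|17)=-1; (−1)^{0·1·8}·(-1)^1·(-1)^0 = -1.
|Ram(31, 26424307)| = 6, even; anisotropic at {2, 7, 13, 17, 19, 29}.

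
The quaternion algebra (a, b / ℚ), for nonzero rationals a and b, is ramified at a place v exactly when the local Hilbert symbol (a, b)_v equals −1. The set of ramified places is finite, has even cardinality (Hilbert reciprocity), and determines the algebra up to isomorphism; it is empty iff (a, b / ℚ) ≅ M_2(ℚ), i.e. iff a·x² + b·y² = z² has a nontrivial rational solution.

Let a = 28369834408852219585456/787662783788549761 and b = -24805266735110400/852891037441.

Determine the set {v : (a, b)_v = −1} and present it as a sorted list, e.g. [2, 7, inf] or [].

(a, b) ≡ (19, -41) mod (ℚ^×)²; places V = {2, 3, 5, 7, 11, 19, 31, 41, ∞}.
(a,b)_31: α=-12, u≡4; β=-8, v≡11 (mod 31); (4|31)=+1, (11|31)=-1; sign (−1)^0·+1^-8·-1^-12 = +1.
(a,b)_7: α=2, u≡5; β=2, v≡4 (mod 7); (5|7)=-1, (4|7)=+1; sign (−1)^0·-1^2·+1^2 = +1.
(a,b)_11: α=12, u≡2; β=8, v≡9 (mod 11); (2|11)=-1, (9|11)=+1; sign (−1)^0·-1^8·+1^12 = +1.
(a,b)_5: α=0, u≡1; β=2, v≡4 (mod 5); (1|5)=+1, (4|5)=+1; sign (−1)^0·+1^2·+1^0 = +1.
(a,b)_3: α=0, u≡1; β=2, v≡1 (mod 3); (1|3)=+1, (1|3)=+1; sign (−1)^0·+1^2·+1^0 = +1.
(a,b)_∞: sgn(19)=+, sgn(-41)=−, so +1.
(a,b)_41: α=2, u≡22; β=1, v≡40 (mod 41); (22|41)=-1, (40|41)=+1; sign (−1)^0·-1^1·+1^2 = -1.
(a,b)_19: α=3, u≡7; β=0, v≡16 (mod 19); (7|19)=+1, (16|19)=+1; sign (−1)^0·+1^0·+1^3 = +1.
(a,b)_2: α=4, β=8; u≡3, v≡7 (mod 8); ε(u)ε(v)=1·1, αω(v)=4·0, βω(u)=8·1; sum ≡ 1  ⇒  -1.
|Ram(19, -41)| = 2, even; anisotropic at {2, 41}.

[2, 41]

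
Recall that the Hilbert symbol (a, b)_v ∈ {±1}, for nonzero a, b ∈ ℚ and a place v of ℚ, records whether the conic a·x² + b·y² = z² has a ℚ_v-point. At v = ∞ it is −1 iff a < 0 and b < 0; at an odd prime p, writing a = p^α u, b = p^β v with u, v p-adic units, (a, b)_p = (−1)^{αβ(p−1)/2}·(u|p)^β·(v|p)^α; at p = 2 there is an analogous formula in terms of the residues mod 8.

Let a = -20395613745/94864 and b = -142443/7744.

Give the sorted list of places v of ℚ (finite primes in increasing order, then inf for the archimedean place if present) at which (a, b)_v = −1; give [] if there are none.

[5, 19, 23, inf]

Mod squares: a ≡ -37145, b ≡ -323. Check v ∈ {∞, 2, 3, 5, 7, 11, 13, 17, 19, 23}.
v=17: a=17^1·(≡13), b=17^1·(≡4) mod 17; (13|17)=+1, (4|17)=+1; (−1)^{1·1·8}·(+1)^1·(+1)^1 = +1.
v=5: a=5^1·(≡4), b=5^0·(≡3) mod 5; (4|5)=+1, (3|5)=-1; (−1)^{1·0·2}·(+1)^0·(-1)^1 = -1.
v=2: v_2(a)=-4, v_2(b)=-6; units ≡ 7, 5 (mod 8); ε·ε+αω+βω = 1·0+-4·1+-6·0 ≡ 0  ⇒  (a,b)_2 = +1.
v=11: a=11^-2·(≡7), b=11^-2·(≡2) mod 11; (7|11)=-1, (2|11)=-1; (−1)^{-2·-2·5}·(-1)^-2·(-1)^-2 = +1.
v=∞: -37145 < 0 and -323 < 0  ⇒  (a,b)_∞ = -1.
v=19: a=19^3·(≡12), b=19^1·(≡18) mod 19; (12|19)=-1, (18|19)=-1; (−1)^{3·1·9}·(-1)^1·(-1)^3 = -1.
v=13: a=13^2·(≡10), b=13^0·(≡7) mod 13; (10|13)=+1, (7|13)=-1; (−1)^{2·0·6}·(+1)^0·(-1)^2 = +1.
v=3: a=3^2·(≡1), b=3^2·(≡1) mod 3; (1|3)=+1, (1|3)=+1; (−1)^{2·2·1}·(+1)^2·(+1)^2 = +1.
v=23: a=23^1·(≡3), b=23^0·(≡17) mod 23; (3|23)=+1, (17|23)=-1; (−1)^{1·0·11}·(+1)^0·(-1)^1 = -1.
v=7: a=7^-2·(≡1), b=7^2·(≡6) mod 7; (1|7)=+1, (6|7)=-1; (−1)^{-2·2·3}·(+1)^2·(-1)^-2 = +1.
Ram(-37145, -323) = {5, 19, 23, ∞}; no ℚ_5-point on the conic.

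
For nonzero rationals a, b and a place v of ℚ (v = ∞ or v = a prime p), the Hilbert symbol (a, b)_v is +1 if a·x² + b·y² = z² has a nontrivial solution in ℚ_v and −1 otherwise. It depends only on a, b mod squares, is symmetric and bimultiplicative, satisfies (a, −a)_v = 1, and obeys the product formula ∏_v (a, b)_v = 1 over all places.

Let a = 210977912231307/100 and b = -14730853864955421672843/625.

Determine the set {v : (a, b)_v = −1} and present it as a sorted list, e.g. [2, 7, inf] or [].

[3, 13]

(a, b) ≡ (323, -17043) mod (ℚ^×)²; places V = {2, 3, 5, 7, 13, 17, 19, 23, 29, 53, ∞}.
(a,b)_19: α=1, u≡16; β=1, v≡12 (mod 19); (16|19)=+1, (12|19)=-1; sign (−1)^1·+1^1·-1^1 = +1.
(a,b)_3: α=2, u≡2; β=1, v≡1 (mod 3); (2|3)=-1, (1|3)=+1; sign (−1)^0·-1^1·+1^2 = -1.
(a,b)_29: α=0, u≡25; β=2, v≡9 (mod 29); (25|29)=+1, (9|29)=+1; sign (−1)^0·+1^2·+1^0 = +1.
(a,b)_23: α=2, u≡6; β=3, v≡1 (mod 23); (6|23)=+1, (1|23)=+1; sign (−1)^0·+1^3·+1^2 = +1.
(a,b)_∞: sgn(323)=+, sgn(-17043)=−, so +1.
(a,b)_17: α=3, u≡4; β=4, v≡16 (mod 17); (4|17)=+1, (16|17)=+1; sign (−1)^0·+1^4·+1^3 = +1.
(a,b)_13: α=2, u≡11; β=3, v≡7 (mod 13); (11|13)=-1, (7|13)=-1; sign (−1)^0·-1^3·-1^2 = -1.
(a,b)_2: α=-2, β=0; u≡3, v≡5 (mod 8); ε(u)ε(v)=1·0, αω(v)=-2·1, βω(u)=0·1; sum ≡ 0  ⇒  +1.
(a,b)_5: α=-2, u≡3; β=-4, v≡2 (mod 5); (3|5)=-1, (2|5)=-1; sign (−1)^0·-1^-4·-1^-2 = +1.
(a,b)_7: α=0, u≡2; β=2, v≡4 (mod 7); (2|7)=+1, (4|7)=+1; sign (−1)^0·+1^2·+1^0 = +1.
(a,b)_53: α=2, u≡51; β=2, v≡31 (mod 53); (51|53)=-1, (31|53)=-1; sign (−1)^0·-1^2·-1^2 = +1.
(323, -17043 / ℚ) ramifies at {3, 13}: a division algebra.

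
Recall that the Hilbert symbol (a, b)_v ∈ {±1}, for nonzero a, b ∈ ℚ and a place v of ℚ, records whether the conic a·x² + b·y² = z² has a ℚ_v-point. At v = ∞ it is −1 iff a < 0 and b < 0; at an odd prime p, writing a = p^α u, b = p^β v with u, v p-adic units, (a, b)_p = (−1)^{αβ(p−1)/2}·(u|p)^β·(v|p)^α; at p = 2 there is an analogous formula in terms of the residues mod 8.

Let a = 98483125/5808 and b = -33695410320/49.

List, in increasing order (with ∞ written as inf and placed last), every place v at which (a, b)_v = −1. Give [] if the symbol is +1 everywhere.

[2, 31]

Mod squares: a ≡ 472719, b ≡ -25999545. Check v ∈ {∞, 2, 3, 5, 7, 11, 13, 17, 23, 31}.
v=23: a=23^1·(≡22), b=23^1·(≡9) mod 23; (22|23)=-1, (9|23)=+1; (−1)^{1·1·11}·(-1)^1·(+1)^1 = +1.
v=13: a=13^1·(≡7), b=13^1·(≡5) mod 13; (7|13)=-1, (5|13)=-1; (−1)^{1·1·6}·(-1)^1·(-1)^1 = +1.
v=5: a=5^4·(≡1), b=5^1·(≡4) mod 5; (1|5)=+1, (4|5)=+1; (−1)^{4·1·2}·(+1)^1·(+1)^4 = +1.
v=17: a=17^1·(≡14), b=17^1·(≡11) mod 17; (14|17)=-1, (11|17)=-1; (−1)^{1·1·8}·(-1)^1·(-1)^1 = +1.
v=∞: 472719 > 0 and -25999545 < 0  ⇒  (a,b)_∞ = +1.
v=3: a=3^-1·(≡1), b=3^5·(≡2) mod 3; (1|3)=+1, (2|3)=-1; (−1)^{-1·5·1}·(+1)^5·(-1)^-1 = +1.
v=31: a=31^1·(≡8), b=31^1·(≡7) mod 31; (8|31)=+1, (7|31)=+1; (−1)^{1·1·15}·(+1)^1·(+1)^1 = -1.
v=2: v_2(a)=-4, v_2(b)=4; units ≡ 7, 7 (mod 8); ε·ε+αω+βω = 1·1+-4·0+4·0 ≡ 1  ⇒  (a,b)_2 = -1.
v=11: a=11^-2·(≡1), b=11^1·(≡10) mod 11; (1|11)=+1, (10|11)=-1; (−1)^{-2·1·5}·(+1)^1·(-1)^-2 = +1.
v=7: a=7^0·(≡4), b=7^-2·(≡2) mod 7; (4|7)=+1, (2|7)=+1; (−1)^{0·-2·3}·(+1)^-2·(+1)^0 = +1.
(472719, -25999545 / ℚ) ramifies at {2, 31}: a division algebra.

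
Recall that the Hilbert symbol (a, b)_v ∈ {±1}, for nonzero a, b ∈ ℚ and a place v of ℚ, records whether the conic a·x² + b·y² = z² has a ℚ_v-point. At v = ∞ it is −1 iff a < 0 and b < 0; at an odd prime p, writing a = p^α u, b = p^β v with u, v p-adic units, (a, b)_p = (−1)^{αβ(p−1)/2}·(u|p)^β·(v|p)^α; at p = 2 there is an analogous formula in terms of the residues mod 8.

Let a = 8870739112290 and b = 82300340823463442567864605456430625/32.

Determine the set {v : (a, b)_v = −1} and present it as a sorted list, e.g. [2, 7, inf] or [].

Mod squares: a ≡ 144210, b ≡ 47058. Check v ∈ {∞, 2, 3, 5, 11, 19, 23, 31}.
v=∞: 144210 > 0 and 47058 > 0  ⇒  (a,b)_∞ = +1.
v=3: a=3^1·(≡1), b=3^1·(≡2) mod 3; (1|3)=+1, (2|3)=-1; (−1)^{1·1·1}·(+1)^1·(-1)^1 = +1.
v=23: a=23^3·(≡17), b=23^9·(≡7) mod 23; (17|23)=-1, (7|23)=-1; (−1)^{3·9·11}·(-1)^9·(-1)^3 = -1.
v=31: a=31^2·(≡12), b=31^5·(≡21) mod 31; (12|31)=-1, (21|31)=-1; (−1)^{2·5·15}·(-1)^5·(-1)^2 = -1.
v=5: a=5^1·(≡3), b=5^4·(≡2) mod 5; (3|5)=-1, (2|5)=-1; (−1)^{1·4·2}·(-1)^4·(-1)^1 = -1.
v=11: a=11^3·(≡3), b=11^9·(≡10) mod 11; (3|11)=+1, (10|11)=-1; (−1)^{3·9·5}·(+1)^9·(-1)^3 = +1.
v=19: a=19^1·(≡11), b=19^2·(≡8) mod 19; (11|19)=+1, (8|19)=-1; (−1)^{1·2·9}·(+1)^2·(-1)^1 = -1.
v=2: v_2(a)=1, v_2(b)=-5; units ≡ 1, 1 (mod 8); ε·ε+αω+βω = 0·0+1·0+-5·0 ≡ 0  ⇒  (a,b)_2 = +1.
(144210, 47058 / ℚ) ramifies at {5, 19, 23, 31}: a division algebra.

[5, 19, 23, 31]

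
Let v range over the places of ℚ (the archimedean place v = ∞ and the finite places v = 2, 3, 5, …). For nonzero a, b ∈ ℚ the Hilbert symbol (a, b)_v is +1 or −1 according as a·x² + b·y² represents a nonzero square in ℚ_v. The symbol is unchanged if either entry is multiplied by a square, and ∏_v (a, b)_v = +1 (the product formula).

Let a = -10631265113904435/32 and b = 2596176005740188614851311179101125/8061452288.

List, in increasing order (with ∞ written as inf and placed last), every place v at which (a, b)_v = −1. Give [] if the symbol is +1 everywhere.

[5, 7, 11, 23]

Mod squares: a ≡ -397670, b ≡ 10010. Check v ∈ {∞, 2, 3, 5, 7, 11, 13, 17, 19, 23, 31}.
v=2: v_2(a)=-5, v_2(b)=-23; units ≡ 5, 5 (mod 8); ε·ε+αω+βω = 0·0+-5·1+-23·1 ≡ 0  ⇒  (a,b)_2 = +1.
v=13: a=13^3·(≡9), b=13^3·(≡12) mod 13; (9|13)=+1, (12|13)=+1; (−1)^{3·3·6}·(+1)^3·(+1)^3 = +1.
v=∞: -397670 < 0 and 10010 > 0  ⇒  (a,b)_∞ = +1.
v=7: a=7^5·(≡2), b=7^7·(≡1) mod 7; (2|7)=+1, (1|7)=+1; (−1)^{5·7·3}·(+1)^7·(+1)^5 = -1.
v=23: a=23^1·(≡2), b=23^2·(≡17) mod 23; (2|23)=+1, (17|23)=-1; (−1)^{1·2·11}·(+1)^2·(-1)^1 = -1.
v=5: a=5^1·(≡4), b=5^3·(≡3) mod 5; (4|5)=+1, (3|5)=-1; (−1)^{1·3·2}·(+1)^3·(-1)^1 = -1.
v=11: a=11^4·(≡2), b=11^11·(≡2) mod 11; (2|11)=-1, (2|11)=-1; (−1)^{4·11·5}·(-1)^11·(-1)^4 = -1.
v=31: a=31^0·(≡27), b=31^-2·(≡8) mod 31; (27|31)=-1, (8|31)=+1; (−1)^{0·-2·15}·(-1)^-2·(+1)^0 = +1.
v=3: a=3^2·(≡1), b=3^6·(≡2) mod 3; (1|3)=+1, (2|3)=-1; (−1)^{2·6·1}·(+1)^6·(-1)^2 = +1.
v=17: a=17^0·(≡5), b=17^2·(≡3) mod 17; (5|17)=-1, (3|17)=-1; (−1)^{0·2·8}·(-1)^2·(-1)^0 = +1.
v=19: a=19^1·(≡12), b=19^2·(≡5) mod 19; (12|19)=-1, (5|19)=+1; (−1)^{1·2·9}·(-1)^2·(+1)^1 = +1.
|Ram(-397670, 10010)| = 4, even; anisotropic at {5, 7, 11, 23}.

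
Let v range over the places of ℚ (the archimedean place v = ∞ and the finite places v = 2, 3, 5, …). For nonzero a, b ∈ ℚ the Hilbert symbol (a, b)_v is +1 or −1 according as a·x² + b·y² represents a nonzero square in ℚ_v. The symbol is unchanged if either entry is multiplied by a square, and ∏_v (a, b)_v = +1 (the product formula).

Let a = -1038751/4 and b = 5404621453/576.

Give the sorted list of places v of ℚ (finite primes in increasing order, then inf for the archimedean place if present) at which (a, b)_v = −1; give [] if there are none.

(a, b) ≡ (-21199, 493) mod (ℚ^×)²; places V = {2, 3, 7, 11, 17, 29, 43, ∞}.
(a,b)_43: α=1, u≡13; β=2, v≡27 (mod 43); (13|43)=+1, (27|43)=-1; sign (−1)^0·+1^2·-1^1 = -1.
(a,b)_29: α=1, u≡28; β=1, v≡17 (mod 29); (28|29)=+1, (17|29)=-1; sign (−1)^0·+1^1·-1^1 = -1.
(a,b)_7: α=2, u≡1; β=2, v≡3 (mod 7); (1|7)=+1, (3|7)=-1; sign (−1)^0·+1^2·-1^2 = +1.
(a,b)_11: α=0, u≡3; β=2, v≡3 (mod 11); (3|11)=+1, (3|11)=+1; sign (−1)^0·+1^2·+1^0 = +1.
(a,b)_17: α=1, u≡3; β=1, v≡6 (mod 17); (3|17)=-1, (6|17)=-1; sign (−1)^0·-1^1·-1^1 = +1.
(a,b)_3: α=0, u≡2; β=-2, v≡1 (mod 3); (2|3)=-1, (1|3)=+1; sign (−1)^0·-1^-2·+1^0 = +1.
(a,b)_∞: sgn(-21199)=−, sgn(493)=+, so +1.
(a,b)_2: α=-2, β=-6; u≡1, v≡5 (mod 8); ε(u)ε(v)=0·0, αω(v)=-2·1, βω(u)=-6·0; sum ≡ 0  ⇒  +1.
|Ram(-21199, 493)| = 2, even; anisotropic at {29, 43}.

[29, 43]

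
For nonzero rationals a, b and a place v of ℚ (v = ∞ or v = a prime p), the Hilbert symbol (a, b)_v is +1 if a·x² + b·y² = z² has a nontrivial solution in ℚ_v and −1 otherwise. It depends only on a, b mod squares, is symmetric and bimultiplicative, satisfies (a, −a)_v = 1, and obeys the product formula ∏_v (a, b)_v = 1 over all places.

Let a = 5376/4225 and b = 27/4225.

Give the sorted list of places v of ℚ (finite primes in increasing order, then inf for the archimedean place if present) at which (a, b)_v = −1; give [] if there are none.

[3, 7]

Mod squares: a ≡ 21, b ≡ 3. Check v ∈ {∞, 2, 3, 5, 7, 13}.
v=2: v_2(a)=8, v_2(b)=0; units ≡ 5, 3 (mod 8); ε·ε+αω+βω = 0·1+8·1+0·1 ≡ 0  ⇒  (a,b)_2 = +1.
v=7: a=7^1·(≡3), b=7^0·(≡5) mod 7; (3|7)=-1, (5|7)=-1; (−1)^{1·0·3}·(-1)^0·(-1)^1 = -1.
v=13: a=13^-2·(≡6), b=13^-2·(≡12) mod 13; (6|13)=-1, (12|13)=+1; (−1)^{-2·-2·6}·(-1)^-2·(+1)^-2 = +1.
v=5: a=5^-2·(≡4), b=5^-2·(≡3) mod 5; (4|5)=+1, (3|5)=-1; (−1)^{-2·-2·2}·(+1)^-2·(-1)^-2 = +1.
v=∞: 21 > 0 and 3 > 0  ⇒  (a,b)_∞ = +1.
v=3: a=3^1·(≡1), b=3^3·(≡1) mod 3; (1|3)=+1, (1|3)=+1; (−1)^{1·3·1}·(+1)^3·(+1)^1 = -1.
(21, 3 / ℚ) ramifies at {3, 7}: a division algebra.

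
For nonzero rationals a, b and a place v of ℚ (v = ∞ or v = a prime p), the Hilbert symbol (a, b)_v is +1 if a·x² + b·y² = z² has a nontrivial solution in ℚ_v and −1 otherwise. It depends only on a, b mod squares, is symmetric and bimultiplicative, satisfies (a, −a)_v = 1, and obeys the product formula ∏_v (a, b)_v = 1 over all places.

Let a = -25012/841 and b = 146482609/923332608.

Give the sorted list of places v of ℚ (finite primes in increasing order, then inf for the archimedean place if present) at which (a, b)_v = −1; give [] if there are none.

(a, b) ≡ (-37, 23) mod (ℚ^×)²; places V = {2, 3, 7, 11, 13, 19, 23, 29, 37, ∞}.
(a,b)_29: α=-2, u≡15; β=0, v≡1 (mod 29); (15|29)=-1, (1|29)=+1; sign (−1)^0·-1^0·+1^-2 = +1.
(a,b)_19: α=0, u≡6; β=2, v≡5 (mod 19); (6|19)=+1, (5|19)=+1; sign (−1)^0·+1^2·+1^0 = +1.
(a,b)_2: α=2, β=-12; u≡3, v≡7 (mod 8); ε(u)ε(v)=1·1, αω(v)=2·0, βω(u)=-12·1; sum ≡ 1  ⇒  -1.
(a,b)_13: α=2, u≡11; β=2, v≡4 (mod 13); (11|13)=-1, (4|13)=+1; sign (−1)^0·-1^2·+1^2 = +1.
(a,b)_3: α=0, u≡2; β=-4, v≡2 (mod 3); (2|3)=-1, (2|3)=-1; sign (−1)^0·-1^-4·-1^0 = +1.
(a,b)_23: α=0, u≡8; β=-1, v≡8 (mod 23); (8|23)=+1, (8|23)=+1; sign (−1)^0·+1^-1·+1^0 = +1.
(a,b)_37: α=1, u≡1; β=0, v≡24 (mod 37); (1|37)=+1, (24|37)=-1; sign (−1)^0·+1^0·-1^1 = -1.
(a,b)_7: α=0, u≡6; β=4, v≡2 (mod 7); (6|7)=-1, (2|7)=+1; sign (−1)^0·-1^4·+1^0 = +1.
(a,b)_11: α=0, u≡7; β=-2, v≡4 (mod 11); (7|11)=-1, (4|11)=+1; sign (−1)^0·-1^-2·+1^0 = +1.
(a,b)_∞: sgn(-37)=−, sgn(23)=+, so +1.
Ram(-37, 23) = {2, 37}; no ℚ_2-point on the conic.

[2, 37]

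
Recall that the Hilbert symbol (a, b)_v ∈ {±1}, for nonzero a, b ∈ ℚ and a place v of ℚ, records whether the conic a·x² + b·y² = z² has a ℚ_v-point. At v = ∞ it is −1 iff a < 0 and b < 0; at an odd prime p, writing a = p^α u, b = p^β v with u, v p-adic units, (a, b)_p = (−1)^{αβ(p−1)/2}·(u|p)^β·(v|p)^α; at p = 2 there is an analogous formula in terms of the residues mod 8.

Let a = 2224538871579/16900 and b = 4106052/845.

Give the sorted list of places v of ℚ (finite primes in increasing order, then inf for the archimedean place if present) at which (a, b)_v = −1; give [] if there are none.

[23, 29]

(a, b) ≡ (19, 63365) mod (ℚ^×)²; places V = {2, 3, 5, 13, 19, 23, 29, ∞}.
(a,b)_∞: sgn(19)=+, sgn(63365)=+, so +1.
(a,b)_5: α=-2, u≡4; β=-1, v≡3 (mod 5); (4|5)=+1, (3|5)=-1; sign (−1)^0·+1^-1·-1^-2 = +1.
(a,b)_3: α=6, u≡1; β=4, v≡2 (mod 3); (1|3)=+1, (2|3)=-1; sign (−1)^0·+1^4·-1^6 = +1.
(a,b)_2: α=-2, β=2; u≡3, v≡5 (mod 8); ε(u)ε(v)=1·0, αω(v)=-2·1, βω(u)=2·1; sum ≡ 0  ⇒  +1.
(a,b)_13: α=-2, u≡7; β=-2, v≡3 (mod 13); (7|13)=-1, (3|13)=+1; sign (−1)^0·-1^-2·+1^-2 = +1.
(a,b)_19: α=3, u≡1; β=1, v≡15 (mod 19); (1|19)=+1, (15|19)=-1; sign (−1)^1·+1^1·-1^3 = +1.
(a,b)_29: α=2, u≡27; β=1, v≡17 (mod 29); (27|29)=-1, (17|29)=-1; sign (−1)^0·-1^1·-1^2 = -1.
(a,b)_23: α=2, u≡22; β=1, v≡8 (mod 23); (22|23)=-1, (8|23)=+1; sign (−1)^0·-1^1·+1^2 = -1.
(19, 63365 / ℚ) ramifies at {23, 29}: a division algebra.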